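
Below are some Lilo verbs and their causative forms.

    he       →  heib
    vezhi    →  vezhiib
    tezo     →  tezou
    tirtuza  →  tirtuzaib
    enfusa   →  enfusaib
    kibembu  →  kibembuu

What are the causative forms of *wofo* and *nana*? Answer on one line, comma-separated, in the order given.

wofou, nanaib

Looking at the last vowel of each stem: -u when the last vowel of the stem is a rounded vowel (*tezo*, *kibembu*); -ib when the last vowel of the stem is an unrounded vowel (*he*, *vezhi*, *tirtuza*, *enfusa*).
*wofo* — last vowel /o/ (a rounded vowel) → -u → *wofou*.
*nana* — last vowel /a/ (an unrounded vowel) → -ib → *nanaib*.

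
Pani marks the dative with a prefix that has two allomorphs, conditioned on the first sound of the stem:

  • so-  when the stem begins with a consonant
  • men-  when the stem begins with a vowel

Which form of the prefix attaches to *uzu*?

*uzu*: first sound = /u/, a vowel → men-.

men-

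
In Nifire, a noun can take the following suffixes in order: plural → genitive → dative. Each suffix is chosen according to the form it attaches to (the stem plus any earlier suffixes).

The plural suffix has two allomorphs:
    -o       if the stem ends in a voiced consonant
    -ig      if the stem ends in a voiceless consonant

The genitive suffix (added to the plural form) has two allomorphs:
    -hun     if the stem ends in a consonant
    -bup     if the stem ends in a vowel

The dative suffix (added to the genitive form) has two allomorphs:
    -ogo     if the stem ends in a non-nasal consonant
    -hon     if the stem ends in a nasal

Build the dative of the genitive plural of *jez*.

jezobupogo

*jez*: final consonant = /z/, voiced → -o → *jezo*.
The final sound of the plural form *jezo* is /o/, which is a vowel, so the genitive suffix is -bup, giving *jezobup*.
The final consonant of the genitive form *jezobup* is /p/, which is non-nasal, so the dative suffix is -ogo, giving *jezobupogo*.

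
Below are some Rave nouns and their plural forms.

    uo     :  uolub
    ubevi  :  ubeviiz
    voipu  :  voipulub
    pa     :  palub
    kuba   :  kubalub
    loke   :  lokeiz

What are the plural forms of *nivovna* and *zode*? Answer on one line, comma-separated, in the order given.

Looking at the last vowel of each stem: -iz when the last vowel of the stem is a front vowel (*ubevi*, *loke*); -lub when the last vowel of the stem is a back vowel (*uo*, *voipu*, *pa*, *kuba*).
The last vowel of *nivovna* is /a/, which is a back vowel, so the suffix is -lub, giving *nivovnalub*.
The last vowel of *zode* is /e/, which is a front vowel, so the suffix is -iz, giving *zodeiz*.

nivovnalub, zodeiz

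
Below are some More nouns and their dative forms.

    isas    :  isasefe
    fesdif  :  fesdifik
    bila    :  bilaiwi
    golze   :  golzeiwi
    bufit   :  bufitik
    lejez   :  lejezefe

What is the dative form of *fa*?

faiwi

The pattern is sibilance of the final sound: -efe when the stem ends in a sibilant (*isas*, *lejez*); -ik when the stem ends in a non-sibilant consonant (*fesdif*, *bufit*); -iwi when the stem ends in a vowel (*bila*, *golze*).
Since the final sound of *fa* is /a/ (a vowel), it takes -iwi, giving *faiwi*.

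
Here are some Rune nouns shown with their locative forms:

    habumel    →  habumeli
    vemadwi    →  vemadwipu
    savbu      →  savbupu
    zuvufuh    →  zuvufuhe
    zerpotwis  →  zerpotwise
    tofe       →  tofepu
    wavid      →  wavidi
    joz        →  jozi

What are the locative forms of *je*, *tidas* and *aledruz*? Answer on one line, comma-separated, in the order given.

The pattern is voicing of the final sound: -e when the stem ends in a voiceless consonant (*zuvufuh*, *zerpotwis*); -i when the stem ends in a voiced consonant (*habumel*, *wavid*, *joz*); -pu when the stem ends in a vowel (*vemadwi*, *savbu*, *tofe*).
Since the final sound of *je* is /e/ (a vowel), it takes -pu, giving *jepu*.
*tidas* — final sound /s/ (a voiceless consonant) → -e → *tidase*.
Since the final sound of *aledruz* is /z/ (a voiced consonant), it takes -i, giving *aledruzi*.

jepu, tidase, aledruzi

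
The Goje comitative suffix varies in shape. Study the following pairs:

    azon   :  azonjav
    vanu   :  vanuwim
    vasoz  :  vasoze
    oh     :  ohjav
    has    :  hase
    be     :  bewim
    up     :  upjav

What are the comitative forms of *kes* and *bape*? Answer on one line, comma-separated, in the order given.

kese, bapewim

The suffix is conditioned by the final sound: -e when the stem ends in a sibilant (*vasoz*, *has*); -jav when the stem ends in a non-sibilant consonant (*azon*, *oh*, *up*); -wim when the stem ends in a vowel (*vanu*, *be*).
The final sound of *kes* is /s/, which is a sibilant, so the suffix is -e, giving *kese*.
*bape*: final sound = /e/, a vowel → -wim → *bapewim*.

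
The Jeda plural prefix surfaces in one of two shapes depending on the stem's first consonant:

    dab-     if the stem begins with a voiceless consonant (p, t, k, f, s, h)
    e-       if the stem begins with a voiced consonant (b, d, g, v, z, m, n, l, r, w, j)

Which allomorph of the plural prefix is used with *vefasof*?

Since the first consonant of *vefasof* is /v/ (voiced), it takes e-.

e-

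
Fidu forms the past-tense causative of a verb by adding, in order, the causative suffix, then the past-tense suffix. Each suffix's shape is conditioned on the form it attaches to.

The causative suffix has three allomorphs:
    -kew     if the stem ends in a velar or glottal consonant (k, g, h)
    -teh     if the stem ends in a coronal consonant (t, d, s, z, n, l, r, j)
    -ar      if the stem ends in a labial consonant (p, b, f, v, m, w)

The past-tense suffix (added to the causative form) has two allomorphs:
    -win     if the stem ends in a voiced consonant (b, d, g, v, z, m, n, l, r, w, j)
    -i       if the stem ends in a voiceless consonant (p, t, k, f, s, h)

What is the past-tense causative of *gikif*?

*gikif* — final consonant /f/ (labial) → -ar → *gikifar*.
The final consonant of the causative form *gikifar* is /r/, which is voiced, so the past-tense suffix is -win, giving *gikifarwin*.

gikifarwin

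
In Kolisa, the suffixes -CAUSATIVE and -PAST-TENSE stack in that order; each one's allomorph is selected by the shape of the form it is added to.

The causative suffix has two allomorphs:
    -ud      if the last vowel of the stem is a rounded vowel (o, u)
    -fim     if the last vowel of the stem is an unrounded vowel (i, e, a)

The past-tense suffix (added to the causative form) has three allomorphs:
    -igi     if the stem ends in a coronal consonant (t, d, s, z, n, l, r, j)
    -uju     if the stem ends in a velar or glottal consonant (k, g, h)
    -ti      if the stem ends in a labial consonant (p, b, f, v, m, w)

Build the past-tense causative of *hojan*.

The last vowel of *hojan* is /a/, which is an unrounded vowel, so the causative suffix is -fim, giving *hojanfim*.
The final consonant of the causative form *hojanfim* is /m/, which is labial, so the past-tense suffix is -ti, giving *hojanfimti*.

hojanfimti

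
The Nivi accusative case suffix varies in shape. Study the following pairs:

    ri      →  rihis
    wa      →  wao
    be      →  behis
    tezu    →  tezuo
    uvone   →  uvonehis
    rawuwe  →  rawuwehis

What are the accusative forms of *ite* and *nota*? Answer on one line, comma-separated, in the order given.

itehis, notao

The alternation tracks the last vowel of the stem — -his when the last vowel of the stem is a front vowel (*ri*, *be*, *uvone*, *rawuwe*); -o when the last vowel of the stem is a back vowel (*wa*, *tezu*).
*ite*: last vowel = /e/, a front vowel → -his → *itehis*.
The last vowel of *nota* is /a/, which is a back vowel, so the suffix is -o, giving *notao*.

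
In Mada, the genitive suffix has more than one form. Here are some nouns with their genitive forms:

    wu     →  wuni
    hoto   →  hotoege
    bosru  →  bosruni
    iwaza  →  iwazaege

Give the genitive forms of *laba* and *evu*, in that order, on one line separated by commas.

The suffix is conditioned by the last vowel: -ni when the last vowel of the stem is a high vowel (*wu*, *bosru*); -ege when the last vowel of the stem is a non-high vowel (*hoto*, *iwaza*).
*laba* — last vowel /a/ (a non-high vowel) → -ege → *labaege*.
*evu*: last vowel = /u/, a high vowel → -ni → *evuni*.

labaege, evuni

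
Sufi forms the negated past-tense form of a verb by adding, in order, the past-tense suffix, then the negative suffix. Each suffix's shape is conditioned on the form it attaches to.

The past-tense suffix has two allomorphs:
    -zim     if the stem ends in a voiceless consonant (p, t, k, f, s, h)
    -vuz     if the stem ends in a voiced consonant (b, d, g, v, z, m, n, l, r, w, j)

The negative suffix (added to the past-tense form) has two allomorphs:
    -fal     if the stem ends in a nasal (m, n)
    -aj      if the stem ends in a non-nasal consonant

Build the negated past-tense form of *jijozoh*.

The final consonant of *jijozoh* is /h/, which is voiceless, so the past-tense suffix is -zim, giving *jijozohzim*.
Since the final consonant of the past-tense form *jijozohzim* is /m/ (a nasal), it takes -fal, giving *jijozohzimfal*.

jijozohzimfal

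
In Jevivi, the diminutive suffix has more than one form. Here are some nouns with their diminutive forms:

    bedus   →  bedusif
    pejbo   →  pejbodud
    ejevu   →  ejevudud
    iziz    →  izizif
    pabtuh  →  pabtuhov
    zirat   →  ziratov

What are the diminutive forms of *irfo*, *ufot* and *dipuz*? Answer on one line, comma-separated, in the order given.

The pattern is sibilance of the final sound: -if when the stem ends in a sibilant (*bedus*, *iziz*); -ov when the stem ends in a non-sibilant consonant (*pabtuh*, *zirat*); -dud when the stem ends in a vowel (*pejbo*, *ejevu*).
*irfo*: final sound = /o/, a vowel → -dud → *irfodud*.
The final sound of *ufot* is /t/, which is a non-sibilant consonant, so the suffix is -ov, giving *ufotov*.
*dipuz* — final sound /z/ (a sibilant) → -if → *dipuzif*.

irfodud, ufotov, dipuzif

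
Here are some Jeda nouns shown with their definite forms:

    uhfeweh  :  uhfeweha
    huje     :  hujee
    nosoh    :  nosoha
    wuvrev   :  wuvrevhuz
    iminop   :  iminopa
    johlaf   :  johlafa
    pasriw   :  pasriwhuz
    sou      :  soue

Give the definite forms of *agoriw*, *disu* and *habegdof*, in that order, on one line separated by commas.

agoriwhuz, disue, habegdofa

The suffix is conditioned by the final sound: -a when the stem ends in a voiceless consonant (*uhfeweh*, *nosoh*, *iminop*, *johlaf*); -huz when the stem ends in a voiced consonant (*wuvrev*, *pasriw*); -e when the stem ends in a vowel (*huje*, *sou*).
Since the final sound of *agoriw* is /w/ (a voiced consonant), it takes -huz, giving *agoriwhuz*.
The final sound of *disu* is /u/, which is a vowel, so the suffix is -e, giving *disue*.
*habegdof* — final sound /f/ (a voiceless consonant) → -a → *habegdofa*.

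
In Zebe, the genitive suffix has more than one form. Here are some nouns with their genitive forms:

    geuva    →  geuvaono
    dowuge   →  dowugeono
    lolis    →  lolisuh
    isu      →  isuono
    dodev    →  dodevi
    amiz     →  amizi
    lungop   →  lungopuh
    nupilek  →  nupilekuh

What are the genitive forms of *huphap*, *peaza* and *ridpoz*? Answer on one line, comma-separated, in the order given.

The alternation tracks the final sound of the stem — -uh when the stem ends in a voiceless consonant (*lolis*, *lungop*, *nupilek*); -i when the stem ends in a voiced consonant (*dodev*, *amiz*); -ono when the stem ends in a vowel (*geuva*, *dowuge*, *isu*).
Since the final sound of *huphap* is /p/ (a voiceless consonant), it takes -uh, giving *huphapuh*.
*peaza*: final sound = /a/, a vowel → -ono → *peazaono*.
*ridpoz* — final sound /z/ (a voiced consonant) → -i → *ridpozi*.

huphapuh, peazaono, ridpozi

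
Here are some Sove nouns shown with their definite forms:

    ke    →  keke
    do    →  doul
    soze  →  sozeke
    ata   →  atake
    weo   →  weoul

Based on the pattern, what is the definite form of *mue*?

mueke

Looking at the last vowel of each stem: -ul when the last vowel of the stem is a rounded vowel (*do*, *weo*); -ke when the last vowel of the stem is an unrounded vowel (*ke*, *soze*, *ata*).
*mue* — last vowel /e/ (an unrounded vowel) → -ke → *mueke*.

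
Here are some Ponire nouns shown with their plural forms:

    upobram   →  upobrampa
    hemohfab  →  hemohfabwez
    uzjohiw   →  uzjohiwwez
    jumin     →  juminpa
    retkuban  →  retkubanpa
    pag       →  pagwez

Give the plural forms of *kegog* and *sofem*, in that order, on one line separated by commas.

Looking at the final consonant of each stem: -pa when the stem ends in a nasal (*upobram*, *jumin*, *retkuban*); -wez when the stem ends in a non-nasal consonant (*hemohfab*, *uzjohiw*, *pag*).
The final consonant of *kegog* is /g/, which is non-nasal, so the suffix is -wez, giving *kegogwez*.
Since the final consonant of *sofem* is /m/ (a nasal), it takes -pa, giving *sofempa*.

kegogwez, sofempa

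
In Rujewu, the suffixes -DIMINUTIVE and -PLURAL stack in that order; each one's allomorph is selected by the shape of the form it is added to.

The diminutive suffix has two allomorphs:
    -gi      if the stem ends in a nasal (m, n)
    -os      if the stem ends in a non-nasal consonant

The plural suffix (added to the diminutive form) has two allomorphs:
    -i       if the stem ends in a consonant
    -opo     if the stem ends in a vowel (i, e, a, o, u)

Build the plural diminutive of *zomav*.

zomavosi

*zomav* — final consonant /v/ (non-nasal) → -os → *zomavos*.
The diminutive form *zomavos* — final sound /s/ (a consonant) → -i → *zomavosi*.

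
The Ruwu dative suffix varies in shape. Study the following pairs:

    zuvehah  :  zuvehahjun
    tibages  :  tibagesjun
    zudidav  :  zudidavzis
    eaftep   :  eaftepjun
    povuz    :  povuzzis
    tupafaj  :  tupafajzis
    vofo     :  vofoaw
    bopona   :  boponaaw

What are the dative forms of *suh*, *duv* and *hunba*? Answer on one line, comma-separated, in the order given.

The alternation tracks the final sound of the stem — -jun when the stem ends in a voiceless consonant (*zuvehah*, *tibages*, *eaftep*); -zis when the stem ends in a voiced consonant (*zudidav*, *povuz*, *tupafaj*); -aw when the stem ends in a vowel (*vofo*, *bopona*).
*suh*: final sound = /h/, a voiceless consonant → -jun → *suhjun*.
The final sound of *duv* is /v/, which is a voiced consonant, so the suffix is -zis, giving *duvzis*.
*hunba*: final sound = /a/, a vowel → -aw → *hunbaaw*.

suhjun, duvzis, hunbaaw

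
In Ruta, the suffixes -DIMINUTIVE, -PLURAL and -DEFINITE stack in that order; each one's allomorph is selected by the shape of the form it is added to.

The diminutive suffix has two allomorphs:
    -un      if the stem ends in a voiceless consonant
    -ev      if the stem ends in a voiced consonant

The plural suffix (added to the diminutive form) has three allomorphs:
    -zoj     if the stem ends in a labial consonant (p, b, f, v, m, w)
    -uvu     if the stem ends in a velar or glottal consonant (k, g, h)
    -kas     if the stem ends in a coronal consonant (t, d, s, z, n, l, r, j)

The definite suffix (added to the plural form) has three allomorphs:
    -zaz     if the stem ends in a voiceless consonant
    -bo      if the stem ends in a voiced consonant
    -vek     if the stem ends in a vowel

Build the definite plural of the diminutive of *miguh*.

*miguh*: final consonant = /h/, voiceless → -un → *miguhun*.
The diminutive form *miguhun*: final consonant = /n/, coronal → -kas → *miguhunkas*.
The final sound of the plural form *miguhunkas* is /s/, which is a voiceless consonant, so the definite suffix is -zaz, giving *miguhunkaszaz*.

miguhunkaszaz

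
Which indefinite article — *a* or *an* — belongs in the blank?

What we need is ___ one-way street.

a

The indefinite article is chosen by the initial *sound* of the following word, not its spelling.
*one-way* begins with the sound /wʌ/ (*one* pronounced /wʌn/) — a consonant sound.
So the article is *a*: What we need is a one-way street.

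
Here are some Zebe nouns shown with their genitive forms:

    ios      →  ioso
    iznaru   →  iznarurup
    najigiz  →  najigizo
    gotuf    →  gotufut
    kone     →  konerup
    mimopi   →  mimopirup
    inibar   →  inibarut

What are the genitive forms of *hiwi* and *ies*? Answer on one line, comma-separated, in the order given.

hiwirup, ieso

The alternation tracks the final sound of the stem — -o when the stem ends in a sibilant (*ios*, *najigiz*); -ut when the stem ends in a non-sibilant consonant (*gotuf*, *inibar*); -rup when the stem ends in a vowel (*iznaru*, *kone*, *mimopi*).
The final sound of *hiwi* is /i/, which is a vowel, so the suffix is -rup, giving *hiwirup*.
*ies*: final sound = /s/, a sibilant → -o → *ieso*.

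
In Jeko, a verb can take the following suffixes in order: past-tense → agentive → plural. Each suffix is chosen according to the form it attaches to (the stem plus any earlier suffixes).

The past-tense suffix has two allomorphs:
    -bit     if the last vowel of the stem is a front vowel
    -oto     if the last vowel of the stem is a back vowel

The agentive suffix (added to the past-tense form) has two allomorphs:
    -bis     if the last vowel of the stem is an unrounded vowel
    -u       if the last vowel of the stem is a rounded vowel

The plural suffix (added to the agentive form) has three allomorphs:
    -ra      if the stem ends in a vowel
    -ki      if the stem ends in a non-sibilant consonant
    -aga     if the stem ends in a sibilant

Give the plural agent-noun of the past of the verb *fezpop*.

Since the last vowel of *fezpop* is /o/ (a back vowel), it takes -oto, giving *fezpopoto*.
The past-tense form *fezpopoto*: last vowel = /o/, a rounded vowel → -u → *fezpopotou*.
The agentive form *fezpopotou*: final sound = /u/, a vowel → -ra → *fezpopotoura*.

fezpopotoura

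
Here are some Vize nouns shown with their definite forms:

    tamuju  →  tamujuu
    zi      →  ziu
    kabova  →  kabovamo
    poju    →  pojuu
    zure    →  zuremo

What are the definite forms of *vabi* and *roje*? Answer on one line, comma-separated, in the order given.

The pattern is height harmony: -u when the last vowel of the stem is a high vowel (*tamuju*, *zi*, *poju*); -mo when the last vowel of the stem is a non-high vowel (*kabova*, *zure*).
The last vowel of *vabi* is /i/, which is a high vowel, so the suffix is -u, giving *vabiu*.
*roje* — last vowel /e/ (a non-high vowel) → -mo → *rojemo*.

vabiu, rojemo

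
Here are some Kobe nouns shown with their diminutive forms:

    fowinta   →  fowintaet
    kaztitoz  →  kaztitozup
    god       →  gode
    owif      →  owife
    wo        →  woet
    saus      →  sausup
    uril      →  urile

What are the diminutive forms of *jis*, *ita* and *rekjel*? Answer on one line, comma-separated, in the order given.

jisup, itaet, rekjele

The suffix is conditioned by the final sound: -up when the stem ends in a sibilant (*kaztitoz*, *saus*); -e when the stem ends in a non-sibilant consonant (*god*, *owif*, *uril*); -et when the stem ends in a vowel (*fowinta*, *wo*).
*jis* — final sound /s/ (a sibilant) → -up → *jisup*.
The final sound of *ita* is /a/, which is a vowel, so the suffix is -et, giving *itaet*.
*rekjel*: final sound = /l/, a non-sibilant consonant → -e → *rekjele*.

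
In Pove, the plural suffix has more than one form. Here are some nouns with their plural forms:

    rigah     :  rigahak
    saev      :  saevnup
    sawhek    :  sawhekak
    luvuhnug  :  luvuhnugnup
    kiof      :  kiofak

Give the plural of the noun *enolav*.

The suffix is conditioned by the final consonant: -ak when the stem ends in a voiceless consonant (*rigah*, *sawhek*, *kiof*); -nup when the stem ends in a voiced consonant (*saev*, *luvuhnug*).
*enolav* — final consonant /v/ (voiced) → -nup → *enolavnup*.

enolavnup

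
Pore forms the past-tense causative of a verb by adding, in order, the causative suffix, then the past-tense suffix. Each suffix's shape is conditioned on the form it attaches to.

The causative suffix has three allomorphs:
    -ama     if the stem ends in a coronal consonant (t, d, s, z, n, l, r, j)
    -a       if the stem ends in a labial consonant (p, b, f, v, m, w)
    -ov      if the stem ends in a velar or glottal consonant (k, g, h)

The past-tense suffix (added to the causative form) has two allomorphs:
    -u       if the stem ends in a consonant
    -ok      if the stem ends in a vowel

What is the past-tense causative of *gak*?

*gak*: final consonant = /k/, velar/glottal → -ov → *gakov*.
Since the final sound of the causative form *gakov* is /v/ (a consonant), it takes -u, giving *gakovu*.

gakovu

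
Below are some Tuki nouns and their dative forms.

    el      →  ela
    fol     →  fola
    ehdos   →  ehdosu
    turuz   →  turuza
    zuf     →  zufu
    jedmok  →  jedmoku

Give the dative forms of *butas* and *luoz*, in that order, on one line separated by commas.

The pattern is voicing of the final consonant: -u when the stem ends in a voiceless consonant (*ehdos*, *zuf*, *jedmok*); -a when the stem ends in a voiced consonant (*el*, *fol*, *turuz*).
Since the final consonant of *butas* is /s/ (voiceless), it takes -u, giving *butasu*.
Since the final consonant of *luoz* is /z/ (voiced), it takes -a, giving *luoza*.

butasu, luoza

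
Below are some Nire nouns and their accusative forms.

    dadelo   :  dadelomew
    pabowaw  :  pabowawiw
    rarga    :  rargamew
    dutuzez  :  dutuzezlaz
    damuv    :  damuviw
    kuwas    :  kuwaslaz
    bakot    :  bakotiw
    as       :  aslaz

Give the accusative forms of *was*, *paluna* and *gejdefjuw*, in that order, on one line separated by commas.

waslaz, palunamew, gejdefjuwiw

Looking at the final sound of each stem: -laz when the stem ends in a sibilant (*dutuzez*, *kuwas*, *as*); -iw when the stem ends in a non-sibilant consonant (*pabowaw*, *damuv*, *bakot*); -mew when the stem ends in a vowel (*dadelo*, *rarga*).
Since the final sound of *was* is /s/ (a sibilant), it takes -laz, giving *waslaz*.
*paluna* — final sound /a/ (a vowel) → -mew → *palunamew*.
Since the final sound of *gejdefjuw* is /w/ (a non-sibilant consonant), it takes -iw, giving *gejdefjuwiw*.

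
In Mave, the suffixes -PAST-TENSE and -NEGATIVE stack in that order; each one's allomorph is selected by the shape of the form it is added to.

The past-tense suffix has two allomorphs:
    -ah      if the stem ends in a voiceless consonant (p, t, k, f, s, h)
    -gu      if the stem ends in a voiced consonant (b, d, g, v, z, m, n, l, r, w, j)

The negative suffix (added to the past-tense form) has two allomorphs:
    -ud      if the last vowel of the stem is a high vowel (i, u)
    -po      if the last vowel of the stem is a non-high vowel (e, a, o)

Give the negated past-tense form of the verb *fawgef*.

The final consonant of *fawgef* is /f/, which is voiceless, so the past-tense suffix is -ah, giving *fawgefah*.
Since the last vowel of the past-tense form *fawgefah* is /a/ (a non-high vowel), it takes -po, giving *fawgefahpo*.

fawgefahpo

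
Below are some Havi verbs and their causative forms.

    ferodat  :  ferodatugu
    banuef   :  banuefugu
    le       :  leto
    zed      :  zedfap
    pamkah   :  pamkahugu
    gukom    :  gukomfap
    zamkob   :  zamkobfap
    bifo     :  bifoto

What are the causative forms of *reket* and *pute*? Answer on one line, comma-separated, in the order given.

reketugu, puteto

The pattern is voicing of the final sound: -ugu when the stem ends in a voiceless consonant (*ferodat*, *banuef*, *pamkah*); -fap when the stem ends in a voiced consonant (*zed*, *gukom*, *zamkob*); -to when the stem ends in a vowel (*le*, *bifo*).
*reket*: final sound = /t/, a voiceless consonant → -ugu → *reketugu*.
The final sound of *pute* is /e/, which is a vowel, so the suffix is -to, giving *puteto*.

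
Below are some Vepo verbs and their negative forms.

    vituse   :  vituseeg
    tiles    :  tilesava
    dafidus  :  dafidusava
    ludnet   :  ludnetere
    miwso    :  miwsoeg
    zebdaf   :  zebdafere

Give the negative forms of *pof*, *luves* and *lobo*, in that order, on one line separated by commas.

The pattern is sibilance of the final sound: -ava when the stem ends in a sibilant (*tiles*, *dafidus*); -ere when the stem ends in a non-sibilant consonant (*ludnet*, *zebdaf*); -eg when the stem ends in a vowel (*vituse*, *miwso*).
*pof*: final sound = /f/, a non-sibilant consonant → -ere → *pofere*.
Since the final sound of *luves* is /s/ (a sibilant), it takes -ava, giving *luvesava*.
*lobo*: final sound = /o/, a vowel → -eg → *loboeg*.

pofere, luvesava, loboeg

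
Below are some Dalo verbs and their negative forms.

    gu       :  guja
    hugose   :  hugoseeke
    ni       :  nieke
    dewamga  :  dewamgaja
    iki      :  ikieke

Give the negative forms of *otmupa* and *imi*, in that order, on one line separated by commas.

otmupaja, imieke

The pattern is front/back vowel harmony: -eke when the last vowel of the stem is a front vowel (*hugose*, *ni*, *iki*); -ja when the last vowel of the stem is a back vowel (*gu*, *dewamga*).
*otmupa* — last vowel /a/ (a back vowel) → -ja → *otmupaja*.
*imi* — last vowel /i/ (a front vowel) → -eke → *imieke*.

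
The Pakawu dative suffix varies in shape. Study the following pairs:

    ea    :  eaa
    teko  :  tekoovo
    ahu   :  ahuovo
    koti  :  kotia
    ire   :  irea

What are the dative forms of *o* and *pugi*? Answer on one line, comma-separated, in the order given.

oovo, pugia

The pattern is rounding harmony: -ovo when the last vowel of the stem is a rounded vowel (*teko*, *ahu*); -a when the last vowel of the stem is an unrounded vowel (*ea*, *koti*, *ire*).
The last vowel of *o* is /o/, which is a rounded vowel, so the suffix is -ovo, giving *oovo*.
*pugi*: last vowel = /i/, an unrounded vowel → -a → *pugia*.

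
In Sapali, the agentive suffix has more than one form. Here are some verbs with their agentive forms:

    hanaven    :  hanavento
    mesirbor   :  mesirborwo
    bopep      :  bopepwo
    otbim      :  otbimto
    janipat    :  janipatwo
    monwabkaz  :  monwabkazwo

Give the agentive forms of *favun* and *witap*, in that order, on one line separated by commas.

favunto, witapwo

The suffix is conditioned by the final consonant: -to when the stem ends in a nasal (*hanaven*, *otbim*); -wo when the stem ends in a non-nasal consonant (*mesirbor*, *bopep*, *janipat*, *monwabkaz*).
Since the final consonant of *favun* is /n/ (a nasal), it takes -to, giving *favunto*.
Since the final consonant of *witap* is /p/ (non-nasal), it takes -wo, giving *witapwo*.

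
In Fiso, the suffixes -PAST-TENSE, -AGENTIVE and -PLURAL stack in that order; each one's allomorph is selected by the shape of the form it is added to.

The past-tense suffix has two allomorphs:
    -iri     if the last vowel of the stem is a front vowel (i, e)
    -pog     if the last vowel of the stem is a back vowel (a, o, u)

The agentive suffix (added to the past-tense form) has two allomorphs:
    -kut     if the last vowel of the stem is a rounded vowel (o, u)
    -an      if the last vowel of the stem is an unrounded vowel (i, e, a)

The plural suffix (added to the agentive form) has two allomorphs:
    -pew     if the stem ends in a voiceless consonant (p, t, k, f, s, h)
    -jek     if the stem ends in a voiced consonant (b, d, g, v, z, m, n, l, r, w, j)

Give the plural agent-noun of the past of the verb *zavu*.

zavupogkutpew

Since the last vowel of *zavu* is /u/ (a back vowel), it takes -pog, giving *zavupog*.
The past-tense form *zavupog*: last vowel = /o/, a rounded vowel → -kut → *zavupogkut*.
Since the final consonant of the agentive form *zavupogkut* is /t/ (voiceless), it takes -pew, giving *zavupogkutpew*.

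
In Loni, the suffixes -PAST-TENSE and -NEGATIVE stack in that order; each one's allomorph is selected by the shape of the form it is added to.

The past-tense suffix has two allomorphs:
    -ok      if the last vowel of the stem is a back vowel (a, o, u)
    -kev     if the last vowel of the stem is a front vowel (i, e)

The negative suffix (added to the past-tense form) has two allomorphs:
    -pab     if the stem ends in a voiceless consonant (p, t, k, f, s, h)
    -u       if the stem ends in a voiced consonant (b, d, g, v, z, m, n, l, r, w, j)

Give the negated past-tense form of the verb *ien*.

ienkevu

Since the last vowel of *ien* is /e/ (a front vowel), it takes -kev, giving *ienkev*.
The past-tense form *ienkev* — final consonant /v/ (voiced) → -u → *ienkevu*.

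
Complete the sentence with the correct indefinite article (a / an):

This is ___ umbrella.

The indefinite article is chosen by the initial *sound* of the following word, not its spelling.
*umbrella* begins with the sound /ʌ/ (u pronounced /ʌ/) — a vowel sound.
So the article is *an*: This is an umbrella.

an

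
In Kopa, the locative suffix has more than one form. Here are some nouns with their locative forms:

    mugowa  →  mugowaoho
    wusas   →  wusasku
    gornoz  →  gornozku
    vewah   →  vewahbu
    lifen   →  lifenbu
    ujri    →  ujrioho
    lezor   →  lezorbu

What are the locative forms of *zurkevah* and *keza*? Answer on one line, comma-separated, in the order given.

The suffix is conditioned by the final sound: -ku when the stem ends in a sibilant (*wusas*, *gornoz*); -bu when the stem ends in a non-sibilant consonant (*vewah*, *lifen*, *lezor*); -oho when the stem ends in a vowel (*mugowa*, *ujri*).
*zurkevah*: final sound = /h/, a non-sibilant consonant → -bu → *zurkevahbu*.
The final sound of *keza* is /a/, which is a vowel, so the suffix is -oho, giving *kezaoho*.

zurkevahbu, kezaoho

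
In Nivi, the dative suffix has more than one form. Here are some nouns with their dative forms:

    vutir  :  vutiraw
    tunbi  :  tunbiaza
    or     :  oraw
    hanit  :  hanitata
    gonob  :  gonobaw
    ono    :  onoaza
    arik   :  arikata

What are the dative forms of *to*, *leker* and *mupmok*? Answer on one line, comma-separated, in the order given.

toaza, lekeraw, mupmokata

Looking at the final sound of each stem: -ata when the stem ends in a voiceless consonant (*hanit*, *arik*); -aw when the stem ends in a voiced consonant (*vutir*, *or*, *gonob*); -aza when the stem ends in a vowel (*tunbi*, *ono*).
The final sound of *to* is /o/, which is a vowel, so the suffix is -aza, giving *toaza*.
*leker*: final sound = /r/, a voiced consonant → -aw → *lekeraw*.
Since the final sound of *mupmok* is /k/ (a voiceless consonant), it takes -ata, giving *mupmokata*.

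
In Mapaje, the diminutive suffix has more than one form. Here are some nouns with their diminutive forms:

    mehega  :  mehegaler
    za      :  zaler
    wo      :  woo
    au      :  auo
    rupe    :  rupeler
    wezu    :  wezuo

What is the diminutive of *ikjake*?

ikjakeler

The pattern is rounding harmony: -o when the last vowel of the stem is a rounded vowel (*wo*, *au*, *wezu*); -ler when the last vowel of the stem is an unrounded vowel (*mehega*, *za*, *rupe*).
The last vowel of *ikjake* is /e/, which is an unrounded vowel, so the suffix is -ler, giving *ikjakeler*.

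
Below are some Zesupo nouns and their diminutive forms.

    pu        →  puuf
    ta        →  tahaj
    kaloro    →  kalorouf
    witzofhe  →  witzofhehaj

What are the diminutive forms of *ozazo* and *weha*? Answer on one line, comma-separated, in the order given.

Looking at the last vowel of each stem: -uf when the last vowel of the stem is a rounded vowel (*pu*, *kaloro*); -haj when the last vowel of the stem is an unrounded vowel (*ta*, *witzofhe*).
Since the last vowel of *ozazo* is /o/ (a rounded vowel), it takes -uf, giving *ozazouf*.
Since the last vowel of *weha* is /a/ (an unrounded vowel), it takes -haj, giving *wehahaj*.

ozazouf, wehahaj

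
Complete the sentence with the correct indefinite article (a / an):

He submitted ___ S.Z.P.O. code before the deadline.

an

The indefinite article is chosen by the initial *sound* of the following word, not its spelling.
The initialism *S.Z.P.O.* is read letter by letter; the first letter, S, is pronounced /ɛs/, which begins with a vowel sound.
So the article is *an*: He submitted an S.Z.P.O. code before the deadline.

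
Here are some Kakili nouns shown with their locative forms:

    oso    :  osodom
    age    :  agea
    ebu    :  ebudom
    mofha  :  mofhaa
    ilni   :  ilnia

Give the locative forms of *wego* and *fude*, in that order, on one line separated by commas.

The alternation tracks the last vowel of the stem — -dom when the last vowel of the stem is a rounded vowel (*oso*, *ebu*); -a when the last vowel of the stem is an unrounded vowel (*age*, *mofha*, *ilni*).
Since the last vowel of *wego* is /o/ (a rounded vowel), it takes -dom, giving *wegodom*.
*fude*: last vowel = /e/, an unrounded vowel → -a → *fudea*.

wegodom, fudea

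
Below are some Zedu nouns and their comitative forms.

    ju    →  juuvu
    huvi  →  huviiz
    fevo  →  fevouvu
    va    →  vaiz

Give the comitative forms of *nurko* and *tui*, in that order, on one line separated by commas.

nurkouvu, tuiiz

The alternation tracks the last vowel of the stem — -uvu when the last vowel of the stem is a rounded vowel (*ju*, *fevo*); -iz when the last vowel of the stem is an unrounded vowel (*huvi*, *va*).
*nurko* — last vowel /o/ (a rounded vowel) → -uvu → *nurkouvu*.
*tui* — last vowel /i/ (an unrounded vowel) → -iz → *tuiiz*.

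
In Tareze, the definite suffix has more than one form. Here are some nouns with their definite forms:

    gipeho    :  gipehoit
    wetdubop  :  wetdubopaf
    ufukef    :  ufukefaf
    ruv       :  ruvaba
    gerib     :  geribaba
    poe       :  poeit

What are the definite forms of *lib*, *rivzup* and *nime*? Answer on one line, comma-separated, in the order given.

libaba, rivzupaf, nimeit

The suffix is conditioned by the final sound: -af when the stem ends in a voiceless consonant (*wetdubop*, *ufukef*); -aba when the stem ends in a voiced consonant (*ruv*, *gerib*); -it when the stem ends in a vowel (*gipeho*, *poe*).
The final sound of *lib* is /b/, which is a voiced consonant, so the suffix is -aba, giving *libaba*.
Since the final sound of *rivzup* is /p/ (a voiceless consonant), it takes -af, giving *rivzupaf*.
*nime* — final sound /e/ (a vowel) → -it → *nimeit*.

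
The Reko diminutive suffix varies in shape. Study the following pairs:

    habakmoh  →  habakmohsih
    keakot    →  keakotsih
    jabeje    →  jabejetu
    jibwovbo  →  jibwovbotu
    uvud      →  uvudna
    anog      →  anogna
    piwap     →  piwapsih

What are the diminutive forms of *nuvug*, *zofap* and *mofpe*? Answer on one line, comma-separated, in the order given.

nuvugna, zofapsih, mofpetu

Looking at the final sound of each stem: -sih when the stem ends in a voiceless consonant (*habakmoh*, *keakot*, *piwap*); -na when the stem ends in a voiced consonant (*uvud*, *anog*); -tu when the stem ends in a vowel (*jabeje*, *jibwovbo*).
The final sound of *nuvug* is /g/, which is a voiced consonant, so the suffix is -na, giving *nuvugna*.
*zofap*: final sound = /p/, a voiceless consonant → -sih → *zofapsih*.
*mofpe* — final sound /e/ (a vowel) → -tu → *mofpetu*.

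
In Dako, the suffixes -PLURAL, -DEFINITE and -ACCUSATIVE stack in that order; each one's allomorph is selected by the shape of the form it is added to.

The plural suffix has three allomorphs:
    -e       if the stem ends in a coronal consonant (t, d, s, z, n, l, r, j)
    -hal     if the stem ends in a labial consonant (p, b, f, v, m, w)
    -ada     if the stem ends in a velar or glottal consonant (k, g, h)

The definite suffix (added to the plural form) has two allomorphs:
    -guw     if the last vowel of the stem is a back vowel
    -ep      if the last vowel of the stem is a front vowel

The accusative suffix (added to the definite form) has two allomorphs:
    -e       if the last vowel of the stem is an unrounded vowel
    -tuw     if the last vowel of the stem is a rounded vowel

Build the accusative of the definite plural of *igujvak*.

igujvakadaguwtuw

*igujvak*: final consonant = /k/, velar/glottal → -ada → *igujvakada*.
The plural form *igujvakada* — last vowel /a/ (a back vowel) → -guw → *igujvakadaguw*.
The definite form *igujvakadaguw* — last vowel /u/ (a rounded vowel) → -tuw → *igujvakadaguwtuw*.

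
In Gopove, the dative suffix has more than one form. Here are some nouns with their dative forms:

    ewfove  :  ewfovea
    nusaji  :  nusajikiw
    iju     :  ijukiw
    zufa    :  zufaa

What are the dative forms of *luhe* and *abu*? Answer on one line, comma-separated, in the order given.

Looking at the last vowel of each stem: -kiw when the last vowel of the stem is a high vowel (*nusaji*, *iju*); -a when the last vowel of the stem is a non-high vowel (*ewfove*, *zufa*).
*luhe* — last vowel /e/ (a non-high vowel) → -a → *luhea*.
Since the last vowel of *abu* is /u/ (a high vowel), it takes -kiw, giving *abukiw*.

luhea, abukiw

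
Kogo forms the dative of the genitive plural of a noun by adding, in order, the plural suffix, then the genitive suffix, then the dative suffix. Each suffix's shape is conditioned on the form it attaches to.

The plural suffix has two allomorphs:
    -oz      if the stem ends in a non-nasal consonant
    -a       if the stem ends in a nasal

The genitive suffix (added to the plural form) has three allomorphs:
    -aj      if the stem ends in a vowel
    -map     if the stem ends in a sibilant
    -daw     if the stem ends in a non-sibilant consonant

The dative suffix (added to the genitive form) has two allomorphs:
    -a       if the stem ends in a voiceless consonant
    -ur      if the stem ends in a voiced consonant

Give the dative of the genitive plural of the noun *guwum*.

guwumaajur

The final consonant of *guwum* is /m/, which is a nasal, so the plural suffix is -a, giving *guwuma*.
The plural form *guwuma*: final sound = /a/, a vowel → -aj → *guwumaaj*.
The final consonant of the genitive form *guwumaaj* is /j/, which is voiced, so the dative suffix is -ur, giving *guwumaajur*.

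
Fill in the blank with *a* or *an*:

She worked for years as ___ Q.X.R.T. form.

a

The indefinite article is chosen by the initial *sound* of the following word, not its spelling.
The initialism *Q.X.R.T.* is read letter by letter; the first letter, Q, is pronounced /kjuː/, which begins with a consonant sound.
So the article is *a*: She worked for years as a Q.X.R.T. form.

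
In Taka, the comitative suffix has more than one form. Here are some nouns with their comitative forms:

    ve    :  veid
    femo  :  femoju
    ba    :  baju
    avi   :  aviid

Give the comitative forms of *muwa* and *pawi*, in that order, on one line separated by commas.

The alternation tracks the last vowel of the stem — -id when the last vowel of the stem is a front vowel (*ve*, *avi*); -ju when the last vowel of the stem is a back vowel (*femo*, *ba*).
Since the last vowel of *muwa* is /a/ (a back vowel), it takes -ju, giving *muwaju*.
The last vowel of *pawi* is /i/, which is a front vowel, so the suffix is -id, giving *pawiid*.

muwaju, pawiid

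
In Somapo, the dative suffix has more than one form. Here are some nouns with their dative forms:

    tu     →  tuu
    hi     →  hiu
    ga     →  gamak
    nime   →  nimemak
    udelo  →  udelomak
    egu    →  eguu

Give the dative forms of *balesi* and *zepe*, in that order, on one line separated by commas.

Looking at the last vowel of each stem: -u when the last vowel of the stem is a high vowel (*tu*, *hi*, *egu*); -mak when the last vowel of the stem is a non-high vowel (*ga*, *nime*, *udelo*).
The last vowel of *balesi* is /i/, which is a high vowel, so the suffix is -u, giving *balesiu*.
*zepe* — last vowel /e/ (a non-high vowel) → -mak → *zepemak*.

balesiu, zepemak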